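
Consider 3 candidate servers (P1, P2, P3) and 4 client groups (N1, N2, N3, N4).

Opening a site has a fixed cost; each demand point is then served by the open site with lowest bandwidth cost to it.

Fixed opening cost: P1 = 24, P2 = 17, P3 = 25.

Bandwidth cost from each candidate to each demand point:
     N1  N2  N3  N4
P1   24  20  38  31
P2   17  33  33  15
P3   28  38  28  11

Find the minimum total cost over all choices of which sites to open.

115

Open {P2}: assign each demand point to its cheapest open site.
  N1→P2 17, N2→P2 33, N3→P2 33, N4→P2 15
  bandwidth cost 98, fixed 17 → total 115.
Compare {P1, P2}: bandwidth cost 85 + fixed 41 = 126.
Compare {P3}: bandwidth cost 105 + fixed 25 = 130.
Compare {P2, P3}: bandwidth cost 89 + fixed 42 = 131.
All other subsets cost ≥ 126. Minimum total cost: 115.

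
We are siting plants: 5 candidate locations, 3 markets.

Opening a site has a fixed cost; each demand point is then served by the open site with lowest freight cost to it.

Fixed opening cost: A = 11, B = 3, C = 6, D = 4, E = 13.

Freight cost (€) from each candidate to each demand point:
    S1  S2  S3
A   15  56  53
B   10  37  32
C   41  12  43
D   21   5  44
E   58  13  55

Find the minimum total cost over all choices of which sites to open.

Open {B, D}: assign each demand point to its cheapest open site.
  S1→B 10, S2→D 5, S3→B 32
  freight cost 47, fixed 7 → total 54.
Compare {B, C, D}: freight cost 47 + fixed 13 = 60.
Compare {B, C}: freight cost 54 + fixed 9 = 63.
Compare {A, B, D}: freight cost 47 + fixed 18 = 65.
All other subsets cost ≥ 60. Minimum total cost: 54.

54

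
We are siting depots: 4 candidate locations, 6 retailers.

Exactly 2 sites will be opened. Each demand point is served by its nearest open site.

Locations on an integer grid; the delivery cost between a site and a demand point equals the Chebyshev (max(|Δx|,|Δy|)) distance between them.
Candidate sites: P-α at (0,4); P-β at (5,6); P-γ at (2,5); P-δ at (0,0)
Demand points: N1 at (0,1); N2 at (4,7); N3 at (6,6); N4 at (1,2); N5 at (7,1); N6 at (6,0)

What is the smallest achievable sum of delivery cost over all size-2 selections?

16

Open {P-β, P-δ}.
  N1→P-δ 1, N2→P-β 1, N3→P-β 1, N4→P-δ 2, N5→P-β 5, N6→P-β 6  ⇒ total 16.
Compare {P-α, P-β}: total 18.
Compare {P-β, P-γ}: total 19.
No size-2 selection does better; minimum is 16.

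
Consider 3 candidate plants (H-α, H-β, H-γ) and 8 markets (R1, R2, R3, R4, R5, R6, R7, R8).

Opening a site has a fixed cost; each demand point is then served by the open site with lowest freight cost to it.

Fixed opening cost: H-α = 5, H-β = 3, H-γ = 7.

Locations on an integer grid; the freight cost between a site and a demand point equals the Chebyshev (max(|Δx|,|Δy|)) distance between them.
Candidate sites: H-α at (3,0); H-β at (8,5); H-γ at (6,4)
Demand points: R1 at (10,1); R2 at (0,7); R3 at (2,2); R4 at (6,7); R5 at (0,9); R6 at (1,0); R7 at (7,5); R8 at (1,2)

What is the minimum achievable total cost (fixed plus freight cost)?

36

Open {H-α, H-β}: assign each demand point to its cheapest open site.
  R1→H-β 4, R2→H-α 7, R3→H-α 2, R4→H-β 2, R5→H-β 8, R6→H-α 2, R7→H-β 1, R8→H-α 2
  freight cost 28, fixed 8 → total 36.
Compare {H-α, H-γ}: freight cost 26 + fixed 12 = 38.
Compare {H-α, H-β, H-γ}: freight cost 25 + fixed 15 = 40.
Compare {H-γ}: freight cost 34 + fixed 7 = 41.
All other subsets cost ≥ 38. Minimum total cost: 36.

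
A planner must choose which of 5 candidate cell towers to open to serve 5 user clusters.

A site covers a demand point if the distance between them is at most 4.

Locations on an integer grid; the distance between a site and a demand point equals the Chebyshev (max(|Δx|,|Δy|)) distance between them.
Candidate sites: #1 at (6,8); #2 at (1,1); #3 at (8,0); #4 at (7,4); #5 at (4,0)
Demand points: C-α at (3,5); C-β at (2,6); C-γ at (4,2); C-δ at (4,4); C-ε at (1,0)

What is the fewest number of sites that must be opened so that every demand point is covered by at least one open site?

Coverage sets (demand points within 4 of each site):
  #1: {C-α, C-β, C-δ}
  #2: {C-α, C-γ, C-δ, C-ε}
  #3: {C-γ, C-δ}
  #4: {C-α, C-γ, C-δ}
  #5: {C-γ, C-δ, C-ε}
No single site covers all 5 demand points.
But {#1, #2} covers everything, so the minimum is 2.

2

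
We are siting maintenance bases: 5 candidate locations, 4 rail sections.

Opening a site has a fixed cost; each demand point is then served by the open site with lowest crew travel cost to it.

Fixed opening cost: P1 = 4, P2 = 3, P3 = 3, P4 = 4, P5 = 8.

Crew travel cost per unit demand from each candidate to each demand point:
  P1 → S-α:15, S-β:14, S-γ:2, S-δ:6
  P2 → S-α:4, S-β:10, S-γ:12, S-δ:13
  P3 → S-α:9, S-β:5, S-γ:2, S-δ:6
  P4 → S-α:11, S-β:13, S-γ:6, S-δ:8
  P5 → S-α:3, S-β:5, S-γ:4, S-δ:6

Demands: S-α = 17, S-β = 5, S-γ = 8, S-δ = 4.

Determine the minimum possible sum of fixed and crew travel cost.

Open {P3, P5}: assign each demand point to its cheapest open site.
  S-α→P5 17×3=51, S-β→P3 5×5=25, S-γ→P3 8×2=16, S-δ→P3 4×6=24
  crew travel cost 116, fixed 11 → total 127.
Compare {P1, P5}: crew travel cost 116 + fixed 12 = 128.
Compare {P2, P3, P5}: crew travel cost 116 + fixed 14 = 130.
Compare {P1, P2, P5}: crew travel cost 116 + fixed 15 = 131.
All other subsets cost ≥ 128. Minimum total cost: 127.

127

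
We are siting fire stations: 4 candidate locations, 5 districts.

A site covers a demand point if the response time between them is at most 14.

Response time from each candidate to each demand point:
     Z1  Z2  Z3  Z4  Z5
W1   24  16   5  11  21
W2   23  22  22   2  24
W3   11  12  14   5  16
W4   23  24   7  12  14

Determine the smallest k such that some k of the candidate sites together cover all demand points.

Coverage sets (demand points within 14 of each site):
  W1: {Z3, Z4}
  W2: {Z4}
  W3: {Z1, Z2, Z3, Z4}
  W4: {Z3, Z4, Z5}
No single site covers all 5 demand points.
But {W3, W4} covers everything, so the minimum is 2.

2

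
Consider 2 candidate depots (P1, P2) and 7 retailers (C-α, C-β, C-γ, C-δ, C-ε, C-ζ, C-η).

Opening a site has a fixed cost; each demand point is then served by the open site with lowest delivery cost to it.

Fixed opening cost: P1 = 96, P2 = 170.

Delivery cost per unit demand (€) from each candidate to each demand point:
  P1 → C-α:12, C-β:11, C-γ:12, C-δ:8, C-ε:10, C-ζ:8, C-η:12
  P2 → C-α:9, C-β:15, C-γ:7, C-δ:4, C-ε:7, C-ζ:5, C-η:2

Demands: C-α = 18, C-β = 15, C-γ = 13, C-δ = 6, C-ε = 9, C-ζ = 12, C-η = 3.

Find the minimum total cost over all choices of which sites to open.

Open {P2}: assign each demand point to its cheapest open site.
  C-α→P2 18×9=162, C-β→P2 15×15=225, C-γ→P2 13×7=91, C-δ→P2 6×4=24, C-ε→P2 9×7=63, C-ζ→P2 12×5=60, C-η→P2 3×2=6
  delivery cost 631, fixed 170 → total 801.
Compare {P1, P2}: delivery cost 571 + fixed 266 = 837.
Compare {P1}: delivery cost 807 + fixed 96 = 903.

801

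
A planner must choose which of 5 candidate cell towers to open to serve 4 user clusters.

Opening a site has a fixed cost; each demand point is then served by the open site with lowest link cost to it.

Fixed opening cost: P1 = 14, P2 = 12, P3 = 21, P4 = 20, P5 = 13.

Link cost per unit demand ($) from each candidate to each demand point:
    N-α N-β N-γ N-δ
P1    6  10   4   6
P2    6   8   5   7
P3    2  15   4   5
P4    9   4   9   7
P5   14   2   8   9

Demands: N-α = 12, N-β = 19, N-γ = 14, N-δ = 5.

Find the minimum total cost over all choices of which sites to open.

Open {P3, P5}: assign each demand point to its cheapest open site.
  N-α→P3 12×2=24, N-β→P5 19×2=38, N-γ→P3 14×4=56, N-δ→P3 5×5=25
  link cost 143, fixed 34 → total 177.
Compare {P2, P3, P5}: link cost 143 + fixed 46 = 189.
Compare {P1, P3, P5}: link cost 143 + fixed 48 = 191.
Compare {P3, P4, P5}: link cost 143 + fixed 54 = 197.
All other subsets cost ≥ 189. Minimum total cost: 177.

177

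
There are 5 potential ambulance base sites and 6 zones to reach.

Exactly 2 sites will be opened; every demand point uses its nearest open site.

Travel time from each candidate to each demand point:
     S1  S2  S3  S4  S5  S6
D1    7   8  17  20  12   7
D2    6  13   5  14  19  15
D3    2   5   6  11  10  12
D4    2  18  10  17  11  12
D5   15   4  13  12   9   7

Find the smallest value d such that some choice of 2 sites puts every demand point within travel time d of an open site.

Open {D1, D3}.
  Farthest demand point is S4 at travel time 11 (to D3); all others are ≤ 11.
With {D3, D5} the worst case is 11.
With {D2, D3} the worst case is 12.
No size-2 selection achieves below 11.

11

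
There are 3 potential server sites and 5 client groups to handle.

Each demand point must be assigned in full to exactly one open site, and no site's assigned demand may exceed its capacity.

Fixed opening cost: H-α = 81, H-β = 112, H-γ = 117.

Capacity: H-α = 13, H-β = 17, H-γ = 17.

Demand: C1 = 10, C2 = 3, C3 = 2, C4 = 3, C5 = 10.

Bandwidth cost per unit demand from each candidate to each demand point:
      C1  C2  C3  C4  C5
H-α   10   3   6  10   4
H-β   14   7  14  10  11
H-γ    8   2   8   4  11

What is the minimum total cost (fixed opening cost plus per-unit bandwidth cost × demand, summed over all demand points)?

Open {H-α, H-γ}; cheapest assignment that respects the capacities:
  H-α (cap 13, load 12): C3, C5 — cost 2×6 + 10×4 = 52
  H-γ (cap 17, load 16): C1, C2, C4 — cost 10×8 + 3×2 + 3×4 = 98
  Shipping 150, fixed 198 → total 348.
  Any other capacity-feasible assignment to {H-α, H-γ} ships for at least 150.
Compare {H-α, H-β}: its best feasible assignment gives total 436.
Compare {H-α, H-β, H-γ}: its best feasible assignment gives total 460.
Every other set of open sites that can feasibly serve all demand totals ≥ 436 even under its best assignment. Minimum: 348.

348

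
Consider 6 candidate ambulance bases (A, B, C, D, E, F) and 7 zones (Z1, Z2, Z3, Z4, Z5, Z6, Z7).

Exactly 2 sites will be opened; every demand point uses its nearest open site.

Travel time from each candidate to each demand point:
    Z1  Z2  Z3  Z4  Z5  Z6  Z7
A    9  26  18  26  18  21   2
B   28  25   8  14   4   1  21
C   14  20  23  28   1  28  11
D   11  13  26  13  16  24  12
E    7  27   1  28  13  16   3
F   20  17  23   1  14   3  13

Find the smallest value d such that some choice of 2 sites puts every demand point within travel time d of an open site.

Open {B, D}.
  Farthest demand point is Z2 at travel time 13 (to D); all others are ≤ 13.
With {D, E} the worst case is 16.
With {E, F} the worst case is 17.
No size-2 selection achieves below 13.

13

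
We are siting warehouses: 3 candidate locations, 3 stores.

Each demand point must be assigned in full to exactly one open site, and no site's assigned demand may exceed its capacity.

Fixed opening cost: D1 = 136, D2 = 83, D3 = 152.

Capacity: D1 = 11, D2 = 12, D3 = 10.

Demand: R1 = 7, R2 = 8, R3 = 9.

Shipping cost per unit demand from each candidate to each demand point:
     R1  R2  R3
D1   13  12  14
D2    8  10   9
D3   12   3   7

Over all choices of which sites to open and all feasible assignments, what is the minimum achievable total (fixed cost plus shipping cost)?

Open {D1, D2, D3}; cheapest assignment that respects the capacities:
  D1 (cap 11, load 7): R1 — cost 7×13 = 91
  D2 (cap 12, load 9): R3 — cost 9×9 = 81
  D3 (cap 10, load 8): R2 — cost 8×3 = 24
  Shipping 196, fixed 371 → total 567.
  Any other capacity-feasible assignment to {D1, D2, D3} ships for at least 196.
Total demand is 24 and no other set of sites has combined capacity ≥ 24, so {D1, D2, D3} is the only feasible choice of open sites. Minimum: 567.

567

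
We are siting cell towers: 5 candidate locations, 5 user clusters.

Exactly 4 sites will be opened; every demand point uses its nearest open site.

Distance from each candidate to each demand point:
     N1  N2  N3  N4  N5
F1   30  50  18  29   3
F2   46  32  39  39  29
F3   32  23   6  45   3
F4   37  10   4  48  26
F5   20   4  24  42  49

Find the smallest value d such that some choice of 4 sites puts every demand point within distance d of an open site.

29

Open {F1, F2, F3, F5}.
  Farthest demand point is N4 at distance 29 (to F1); all others are ≤ 29.
With {F1, F2, F4, F5} the worst case is 29.
With {F1, F3, F4, F5} the worst case is 29.
No size-4 selection achieves below 29.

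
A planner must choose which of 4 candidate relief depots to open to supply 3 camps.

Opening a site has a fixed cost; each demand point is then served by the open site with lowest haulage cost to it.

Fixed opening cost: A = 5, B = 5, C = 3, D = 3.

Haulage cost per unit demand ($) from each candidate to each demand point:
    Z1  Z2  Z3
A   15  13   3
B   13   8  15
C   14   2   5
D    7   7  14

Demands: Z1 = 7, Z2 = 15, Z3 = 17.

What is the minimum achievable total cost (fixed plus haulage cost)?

141

Open {A, C, D}: assign each demand point to its cheapest open site.
  Z1→D 7×7=49, Z2→C 15×2=30, Z3→A 17×3=51
  haulage cost 130, fixed 11 → total 141.
Compare {A, B, C, D}: haulage cost 130 + fixed 16 = 146.
Compare {C, D}: haulage cost 164 + fixed 6 = 170.
Compare {B, C, D}: haulage cost 164 + fixed 11 = 175.
All other subsets cost ≥ 146. Minimum total cost: 141.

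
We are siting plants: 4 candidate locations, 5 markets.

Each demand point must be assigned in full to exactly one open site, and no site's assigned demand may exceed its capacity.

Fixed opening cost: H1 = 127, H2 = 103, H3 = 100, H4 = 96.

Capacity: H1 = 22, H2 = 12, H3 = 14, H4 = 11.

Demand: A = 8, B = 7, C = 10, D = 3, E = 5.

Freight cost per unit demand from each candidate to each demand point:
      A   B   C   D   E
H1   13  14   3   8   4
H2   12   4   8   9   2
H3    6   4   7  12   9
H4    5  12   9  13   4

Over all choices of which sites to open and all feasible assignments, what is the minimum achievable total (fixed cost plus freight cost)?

Open {H1, H2}; cheapest assignment that respects the capacities:
  H1 (cap 22, load 21): A, C, D — cost 8×13 + 10×3 + 3×8 = 158
  H2 (cap 12, load 12): B, E — cost 7×4 + 5×2 = 38
  Shipping 196, fixed 230 → total 426.
  Any other capacity-feasible assignment to {H1, H2} ships for at least 196.
Compare {H1, H4}: its best feasible assignment gives total 450.
Compare {H1, H3}: its best feasible assignment gives total 458.
Every other set of open sites that can feasibly serve all demand totals ≥ 450 even under its best assignment. Minimum: 426.

426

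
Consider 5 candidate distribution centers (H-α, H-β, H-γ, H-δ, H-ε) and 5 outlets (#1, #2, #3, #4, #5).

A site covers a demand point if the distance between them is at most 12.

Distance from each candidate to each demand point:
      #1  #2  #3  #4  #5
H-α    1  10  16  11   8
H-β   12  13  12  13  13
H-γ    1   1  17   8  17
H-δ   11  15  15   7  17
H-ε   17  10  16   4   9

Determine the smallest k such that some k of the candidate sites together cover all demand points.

2

Coverage sets (demand points within 12 of each site):
  H-α: {#1, #2, #4, #5}
  H-β: {#1, #3}
  H-γ: {#1, #2, #4}
  H-δ: {#1, #4}
  H-ε: {#2, #4, #5}
No single site covers all 5 demand points.
But {H-α, H-β} covers everything, so the minimum is 2.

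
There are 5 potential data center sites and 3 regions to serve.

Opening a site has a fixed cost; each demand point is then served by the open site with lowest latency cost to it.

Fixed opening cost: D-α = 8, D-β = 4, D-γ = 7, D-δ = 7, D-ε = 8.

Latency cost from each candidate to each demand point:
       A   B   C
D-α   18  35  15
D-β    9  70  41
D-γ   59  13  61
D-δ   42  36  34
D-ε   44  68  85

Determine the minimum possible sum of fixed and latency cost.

56

Open {D-α, D-β, D-γ}: assign each demand point to its cheapest open site.
  A→D-β 9, B→D-γ 13, C→D-α 15
  latency cost 37, fixed 19 → total 56.
Compare {D-α, D-γ}: latency cost 46 + fixed 15 = 61.
Compare {D-α, D-β, D-γ, D-δ}: latency cost 37 + fixed 26 = 63.
Compare {D-α, D-β, D-γ, D-ε}: latency cost 37 + fixed 27 = 64.
All other subsets cost ≥ 61. Minimum total cost: 56.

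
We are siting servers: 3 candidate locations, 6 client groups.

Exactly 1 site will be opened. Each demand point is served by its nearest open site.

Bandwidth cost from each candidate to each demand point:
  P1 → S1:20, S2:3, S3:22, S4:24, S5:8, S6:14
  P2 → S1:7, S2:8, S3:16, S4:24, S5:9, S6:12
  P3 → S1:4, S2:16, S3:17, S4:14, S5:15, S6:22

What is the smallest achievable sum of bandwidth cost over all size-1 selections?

76

Open {P2}.
  S1→P2 7, S2→P2 8, S3→P2 16, S4→P2 24, S5→P2 9, S6→P2 12  ⇒ total 76.
Compare {P3}: total 88.
Compare {P1}: total 91.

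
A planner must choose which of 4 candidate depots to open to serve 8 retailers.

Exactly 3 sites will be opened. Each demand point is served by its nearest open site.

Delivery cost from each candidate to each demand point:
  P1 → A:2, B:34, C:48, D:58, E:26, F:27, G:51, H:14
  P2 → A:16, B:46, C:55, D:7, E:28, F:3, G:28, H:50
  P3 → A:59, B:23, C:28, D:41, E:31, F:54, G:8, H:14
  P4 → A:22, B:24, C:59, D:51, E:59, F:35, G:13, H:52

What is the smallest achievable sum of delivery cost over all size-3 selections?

111

Open {P1, P2, P3}.
  A→P1 2, B→P3 23, C→P3 28, D→P2 7, E→P1 26, F→P2 3, G→P3 8, H→P1 14  ⇒ total 111.
Compare {P2, P3, P4}: total 127.
Compare {P1, P2, P4}: total 137.
No size-3 selection does better; minimum is 111.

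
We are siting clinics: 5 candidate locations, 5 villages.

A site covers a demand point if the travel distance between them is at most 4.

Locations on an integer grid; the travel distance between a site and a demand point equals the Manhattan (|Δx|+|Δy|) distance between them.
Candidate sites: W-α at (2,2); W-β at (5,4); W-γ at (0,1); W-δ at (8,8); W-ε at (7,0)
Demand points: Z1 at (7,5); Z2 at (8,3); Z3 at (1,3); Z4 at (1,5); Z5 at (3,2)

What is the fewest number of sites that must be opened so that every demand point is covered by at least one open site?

Coverage sets (demand points within 4 of each site):
  W-α: {Z3, Z4, Z5}
  W-β: {Z1, Z2, Z5}
  W-γ: {Z3, Z5}
  W-δ: {Z1}
  W-ε: {Z2}
No single site covers all 5 demand points.
But {W-α, W-β} covers everything, so the minimum is 2.

2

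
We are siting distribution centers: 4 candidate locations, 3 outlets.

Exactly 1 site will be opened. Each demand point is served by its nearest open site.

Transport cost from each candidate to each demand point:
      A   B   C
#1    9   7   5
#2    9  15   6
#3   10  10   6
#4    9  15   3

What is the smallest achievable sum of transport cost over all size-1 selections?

Open {#1}.
  A→#1 9, B→#1 7, C→#1 5  ⇒ total 21.
Compare {#3}: total 26.
Compare {#4}: total 27.
No size-1 selection does better; minimum is 21.

21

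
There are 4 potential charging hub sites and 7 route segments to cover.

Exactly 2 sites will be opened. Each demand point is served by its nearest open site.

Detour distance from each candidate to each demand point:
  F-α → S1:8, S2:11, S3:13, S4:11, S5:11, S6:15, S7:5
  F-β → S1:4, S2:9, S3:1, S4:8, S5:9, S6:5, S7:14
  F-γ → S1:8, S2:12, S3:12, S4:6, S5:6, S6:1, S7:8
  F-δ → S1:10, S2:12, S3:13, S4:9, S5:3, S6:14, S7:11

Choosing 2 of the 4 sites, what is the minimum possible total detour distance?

Open {F-β, F-γ}.
  S1→F-β 4, S2→F-β 9, S3→F-β 1, S4→F-γ 6, S5→F-γ 6, S6→F-γ 1, S7→F-γ 8  ⇒ total 35.
Compare {F-α, F-β}: total 41.
Compare {F-β, F-δ}: total 41.
No size-2 selection does better; minimum is 35.

35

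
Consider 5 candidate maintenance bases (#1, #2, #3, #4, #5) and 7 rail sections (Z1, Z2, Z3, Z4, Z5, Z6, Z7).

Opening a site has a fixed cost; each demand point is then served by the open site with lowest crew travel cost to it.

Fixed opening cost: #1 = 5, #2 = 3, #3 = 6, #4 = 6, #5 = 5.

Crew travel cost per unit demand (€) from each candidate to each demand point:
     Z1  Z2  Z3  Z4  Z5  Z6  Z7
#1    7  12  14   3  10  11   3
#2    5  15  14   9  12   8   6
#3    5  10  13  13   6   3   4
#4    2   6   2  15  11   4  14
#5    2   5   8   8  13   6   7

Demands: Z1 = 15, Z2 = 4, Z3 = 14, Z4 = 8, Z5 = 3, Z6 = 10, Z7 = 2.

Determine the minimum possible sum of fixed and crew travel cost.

177

Open {#1, #3, #4}: assign each demand point to its cheapest open site.
  Z1→#4 15×2=30, Z2→#4 4×6=24, Z3→#4 14×2=28, Z4→#1 8×3=24, Z5→#3 3×6=18, Z6→#3 10×3=30, Z7→#1 2×3=6
  crew travel cost 160, fixed 17 → total 177.
Compare {#1, #3, #4, #5}: crew travel cost 156 + fixed 22 = 178.
Compare {#1, #2, #3, #4}: crew travel cost 160 + fixed 20 = 180.
Compare {#1, #2, #3, #4, #5}: crew travel cost 156 + fixed 25 = 181.
All other subsets cost ≥ 178. Minimum total cost: 177.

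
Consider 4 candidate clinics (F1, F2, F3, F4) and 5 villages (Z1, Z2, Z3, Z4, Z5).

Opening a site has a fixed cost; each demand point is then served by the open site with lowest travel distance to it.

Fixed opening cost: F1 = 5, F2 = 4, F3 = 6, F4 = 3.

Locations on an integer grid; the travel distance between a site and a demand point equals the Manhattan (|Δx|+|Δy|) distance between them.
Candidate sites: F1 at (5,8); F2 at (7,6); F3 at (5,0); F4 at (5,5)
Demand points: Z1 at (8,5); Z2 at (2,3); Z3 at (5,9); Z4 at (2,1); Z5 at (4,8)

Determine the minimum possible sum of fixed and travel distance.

Open {F1, F4}: assign each demand point to its cheapest open site.
  Z1→F4 3, Z2→F4 5, Z3→F1 1, Z4→F4 7, Z5→F1 1
  travel distance 17, fixed 8 → total 25.
Compare {F4}: travel distance 23 + fixed 3 = 26.
Compare {F1, F2, F4}: travel distance 16 + fixed 12 = 28.
Compare {F1, F3, F4}: travel distance 14 + fixed 14 = 28.
All other subsets cost ≥ 26. Minimum total cost: 25.

25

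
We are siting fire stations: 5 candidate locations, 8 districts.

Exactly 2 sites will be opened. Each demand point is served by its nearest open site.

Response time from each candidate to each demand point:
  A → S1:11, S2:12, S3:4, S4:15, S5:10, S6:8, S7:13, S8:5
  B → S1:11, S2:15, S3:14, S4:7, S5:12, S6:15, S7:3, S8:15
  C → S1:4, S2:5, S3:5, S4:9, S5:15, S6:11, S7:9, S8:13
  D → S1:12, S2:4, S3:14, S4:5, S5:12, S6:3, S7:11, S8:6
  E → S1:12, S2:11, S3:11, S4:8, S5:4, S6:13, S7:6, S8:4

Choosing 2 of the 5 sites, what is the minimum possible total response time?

47

Open {C, E}.
  S1→C 4, S2→C 5, S3→C 5, S4→E 8, S5→E 4, S6→C 11, S7→E 6, S8→E 4  ⇒ total 47.
Compare {C, D}: total 48.
Compare {D, E}: total 49.
No size-2 selection does better; minimum is 47.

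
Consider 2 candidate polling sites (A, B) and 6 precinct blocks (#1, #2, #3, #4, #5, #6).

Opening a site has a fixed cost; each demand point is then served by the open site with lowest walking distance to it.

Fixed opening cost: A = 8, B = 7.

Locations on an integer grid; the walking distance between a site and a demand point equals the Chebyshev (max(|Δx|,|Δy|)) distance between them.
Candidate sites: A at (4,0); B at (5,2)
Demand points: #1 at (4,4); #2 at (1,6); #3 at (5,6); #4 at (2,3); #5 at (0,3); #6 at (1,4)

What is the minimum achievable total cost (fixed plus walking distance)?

Open {B}: assign each demand point to its cheapest open site.
  #1→B 2, #2→B 4, #3→B 4, #4→B 3, #5→B 5, #6→B 4
  walking distance 22, fixed 7 → total 29.
Compare {A}: walking distance 27 + fixed 8 = 35.
Compare {A, B}: walking distance 21 + fixed 15 = 36.

29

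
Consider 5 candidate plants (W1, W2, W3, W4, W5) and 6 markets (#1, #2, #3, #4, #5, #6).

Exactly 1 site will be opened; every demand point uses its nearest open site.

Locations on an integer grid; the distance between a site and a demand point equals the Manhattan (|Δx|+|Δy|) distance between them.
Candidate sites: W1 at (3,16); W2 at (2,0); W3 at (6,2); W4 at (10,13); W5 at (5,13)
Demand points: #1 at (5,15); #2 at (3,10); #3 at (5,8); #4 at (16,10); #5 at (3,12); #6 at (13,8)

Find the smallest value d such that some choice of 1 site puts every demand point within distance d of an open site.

10

Open {W4}.
  Farthest demand point is #2 at distance 10 (to W4); all others are ≤ 10.
With {W5} the worst case is 14.
With {W3} the worst case is 18.
No size-1 selection achieves below 10.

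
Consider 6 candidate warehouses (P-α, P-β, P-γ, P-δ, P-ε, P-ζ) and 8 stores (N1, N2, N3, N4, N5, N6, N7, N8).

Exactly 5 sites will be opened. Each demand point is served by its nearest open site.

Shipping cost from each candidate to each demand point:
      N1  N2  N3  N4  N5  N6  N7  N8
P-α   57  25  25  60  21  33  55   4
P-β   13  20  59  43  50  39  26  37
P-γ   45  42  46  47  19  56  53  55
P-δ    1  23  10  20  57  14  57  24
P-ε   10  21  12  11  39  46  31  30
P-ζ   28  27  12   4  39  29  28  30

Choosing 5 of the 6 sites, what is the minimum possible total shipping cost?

98

Open {P-α, P-β, P-γ, P-δ, P-ζ}.
  N1→P-δ 1, N2→P-β 20, N3→P-δ 10, N4→P-ζ 4, N5→P-γ 19, N6→P-δ 14, N7→P-β 26, N8→P-α 4  ⇒ total 98.
Compare {P-α, P-β, P-δ, P-ε, P-ζ}: total 100.
Compare {P-α, P-γ, P-δ, P-ε, P-ζ}: total 101.
No size-5 selection does better; minimum is 98.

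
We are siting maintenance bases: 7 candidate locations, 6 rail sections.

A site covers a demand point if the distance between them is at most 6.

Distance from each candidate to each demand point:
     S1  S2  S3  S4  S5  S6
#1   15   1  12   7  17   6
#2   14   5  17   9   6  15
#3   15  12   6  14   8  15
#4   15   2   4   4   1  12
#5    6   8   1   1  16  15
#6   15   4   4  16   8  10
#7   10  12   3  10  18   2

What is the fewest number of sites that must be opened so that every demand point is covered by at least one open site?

3

Coverage sets (demand points within 6 of each site):
  #1: {S2, S6}
  #2: {S2, S5}
  #3: {S3}
  #4: {S2, S3, S4, S5}
  #5: {S1, S3, S4}
  #6: {S2, S3}
  #7: {S3, S6}
No 2 sites suffice: every size-2 union leaves at least one demand point uncovered.
But {#1, #2, #5} covers everything, so the minimum is 3.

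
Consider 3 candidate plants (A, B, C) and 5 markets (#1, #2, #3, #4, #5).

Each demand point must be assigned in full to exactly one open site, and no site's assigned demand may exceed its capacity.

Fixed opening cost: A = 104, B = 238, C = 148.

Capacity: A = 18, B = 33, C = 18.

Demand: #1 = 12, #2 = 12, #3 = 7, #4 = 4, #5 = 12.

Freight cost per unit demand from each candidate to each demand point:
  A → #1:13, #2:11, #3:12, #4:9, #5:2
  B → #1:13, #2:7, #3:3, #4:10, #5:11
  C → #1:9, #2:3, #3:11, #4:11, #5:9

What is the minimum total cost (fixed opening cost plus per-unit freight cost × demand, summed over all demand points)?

Open {A, B}; cheapest assignment that respects the capacities:
  A (cap 18, load 16): #4, #5 — cost 4×9 + 12×2 = 60
  B (cap 33, load 31): #1, #2, #3 — cost 12×13 + 12×7 + 7×3 = 261
  Shipping 321, fixed 342 → total 663.
  Any other capacity-feasible assignment to {A, B} ships for at least 321.
Compare {A, B, C}: its best feasible assignment gives total 763.
Compare {B, C}: its best feasible assignment gives total 775.
Every other set of open sites that can feasibly serve all demand totals ≥ 763 even under its best assignment. Minimum: 663.

663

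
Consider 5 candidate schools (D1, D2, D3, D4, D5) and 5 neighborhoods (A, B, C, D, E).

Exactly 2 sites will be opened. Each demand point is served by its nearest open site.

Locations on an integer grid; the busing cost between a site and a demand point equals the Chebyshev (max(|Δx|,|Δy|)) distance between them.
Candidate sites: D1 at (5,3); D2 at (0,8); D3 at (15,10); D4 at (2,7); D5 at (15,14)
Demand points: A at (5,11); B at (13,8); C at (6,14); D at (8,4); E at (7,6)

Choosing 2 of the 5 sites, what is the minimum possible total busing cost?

24

Open {D3, D4}.
  A→D4 4, B→D3 2, C→D4 7, D→D4 6, E→D4 5  ⇒ total 24.
Compare {D1, D2}: total 25.
Compare {D1, D3}: total 25.
No size-2 selection does better; minimum is 24.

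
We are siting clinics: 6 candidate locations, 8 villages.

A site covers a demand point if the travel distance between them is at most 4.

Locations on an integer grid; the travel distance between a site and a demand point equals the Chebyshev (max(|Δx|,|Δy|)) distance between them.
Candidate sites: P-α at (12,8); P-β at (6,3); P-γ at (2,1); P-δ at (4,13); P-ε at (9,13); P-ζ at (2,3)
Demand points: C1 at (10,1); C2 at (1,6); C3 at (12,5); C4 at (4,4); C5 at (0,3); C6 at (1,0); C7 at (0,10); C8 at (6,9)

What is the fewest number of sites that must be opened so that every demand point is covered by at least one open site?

Coverage sets (demand points within 4 of each site):
  P-α: {C3}
  P-β: {C1, C4}
  P-γ: {C4, C5, C6}
  P-δ: {C7, C8}
  P-ε: {C8}
  P-ζ: {C2, C4, C5, C6}
No 3 sites suffice: every size-3 union leaves at least one demand point uncovered.
But {P-α, P-β, P-δ, P-ζ} covers everything, so the minimum is 4.

4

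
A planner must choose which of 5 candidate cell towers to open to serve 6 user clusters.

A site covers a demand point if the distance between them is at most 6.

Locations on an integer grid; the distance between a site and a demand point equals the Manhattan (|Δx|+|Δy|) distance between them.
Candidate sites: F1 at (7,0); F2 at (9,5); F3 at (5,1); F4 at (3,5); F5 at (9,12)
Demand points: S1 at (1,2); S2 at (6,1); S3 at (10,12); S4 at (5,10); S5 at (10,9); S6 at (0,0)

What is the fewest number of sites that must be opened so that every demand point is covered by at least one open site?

2

Coverage sets (demand points within 6 of each site):
  F1: {S2}
  F2: {S5}
  F3: {S1, S2, S6}
  F4: {S1}
  F5: {S3, S4, S5}
No single site covers all 6 demand points.
But {F3, F5} covers everything, so the minimum is 2.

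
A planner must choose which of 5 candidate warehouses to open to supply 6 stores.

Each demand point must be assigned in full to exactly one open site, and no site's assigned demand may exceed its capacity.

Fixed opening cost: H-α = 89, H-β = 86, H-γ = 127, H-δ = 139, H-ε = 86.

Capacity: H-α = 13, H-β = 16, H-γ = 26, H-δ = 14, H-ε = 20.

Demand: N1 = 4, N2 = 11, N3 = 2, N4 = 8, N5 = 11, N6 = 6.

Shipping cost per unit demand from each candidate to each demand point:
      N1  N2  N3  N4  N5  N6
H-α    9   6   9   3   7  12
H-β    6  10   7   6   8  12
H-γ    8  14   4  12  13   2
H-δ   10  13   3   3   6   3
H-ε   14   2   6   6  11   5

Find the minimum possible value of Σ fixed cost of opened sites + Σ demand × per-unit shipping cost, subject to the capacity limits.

461

Open {H-α, H-β, H-ε}; cheapest assignment that respects the capacities:
  H-α (cap 13, load 8): N4 — cost 8×3 = 24
  H-β (cap 16, load 15): N1, N5 — cost 4×6 + 11×8 = 112
  H-ε (cap 20, load 19): N2, N3, N6 — cost 11×2 + 2×6 + 6×5 = 64
  Shipping 200, fixed 261 → total 461.
  Any other capacity-feasible assignment to {H-α, H-β, H-ε} ships for at least 200.
Compare {H-γ, H-ε}: its best feasible assignment gives total 478.
Compare {H-α, H-δ, H-ε}: its best feasible assignment gives total 498.
Every other set of open sites that can feasibly serve all demand totals ≥ 478 even under its best assignment. Minimum: 461.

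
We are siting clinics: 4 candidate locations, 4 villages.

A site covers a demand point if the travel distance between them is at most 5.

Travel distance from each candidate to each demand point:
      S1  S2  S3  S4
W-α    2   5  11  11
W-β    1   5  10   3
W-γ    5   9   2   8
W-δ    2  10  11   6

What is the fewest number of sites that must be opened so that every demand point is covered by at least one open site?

2

Coverage sets (demand points within 5 of each site):
  W-α: {S1, S2}
  W-β: {S1, S2, S4}
  W-γ: {S1, S3}
  W-δ: {S1}
No single site covers all 4 demand points.
But {W-β, W-γ} covers everything, so the minimum is 2.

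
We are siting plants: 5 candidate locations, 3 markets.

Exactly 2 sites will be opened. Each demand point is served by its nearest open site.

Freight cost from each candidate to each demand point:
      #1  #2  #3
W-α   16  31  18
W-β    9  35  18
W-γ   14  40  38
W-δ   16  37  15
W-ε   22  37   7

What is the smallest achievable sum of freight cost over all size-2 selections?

51

Open {W-β, W-ε}.
  #1→W-β 9, #2→W-β 35, #3→W-ε 7  ⇒ total 51.
Compare {W-α, W-ε}: total 54.
Compare {W-α, W-β}: total 58.
No size-2 selection does better; minimum is 51.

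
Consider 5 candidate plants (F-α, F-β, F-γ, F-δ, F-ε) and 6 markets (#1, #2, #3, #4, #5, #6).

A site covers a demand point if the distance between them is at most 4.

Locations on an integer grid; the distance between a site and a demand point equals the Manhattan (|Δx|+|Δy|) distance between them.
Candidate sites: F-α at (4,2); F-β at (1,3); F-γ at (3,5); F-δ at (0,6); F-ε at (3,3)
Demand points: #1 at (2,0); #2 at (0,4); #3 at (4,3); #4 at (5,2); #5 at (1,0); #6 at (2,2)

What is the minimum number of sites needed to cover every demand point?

Coverage sets (demand points within 4 of each site):
  F-α: {#1, #3, #4, #6}
  F-β: {#1, #2, #3, #5, #6}
  F-γ: {#2, #3, #6}
  F-δ: {#2}
  F-ε: {#1, #2, #3, #4, #6}
No single site covers all 6 demand points.
But {F-α, F-β} covers everything, so the minimum is 2.

2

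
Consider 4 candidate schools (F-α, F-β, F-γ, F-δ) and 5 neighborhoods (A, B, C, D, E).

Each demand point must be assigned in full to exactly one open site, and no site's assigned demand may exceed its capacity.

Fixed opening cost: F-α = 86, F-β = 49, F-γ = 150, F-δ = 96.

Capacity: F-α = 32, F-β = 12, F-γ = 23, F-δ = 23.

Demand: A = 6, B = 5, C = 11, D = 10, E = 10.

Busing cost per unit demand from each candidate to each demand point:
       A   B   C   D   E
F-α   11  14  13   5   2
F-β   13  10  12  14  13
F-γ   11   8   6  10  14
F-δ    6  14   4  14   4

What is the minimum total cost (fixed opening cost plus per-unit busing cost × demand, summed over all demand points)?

Open {F-α, F-δ}; cheapest assignment that respects the capacities:
  F-α (cap 32, load 25): B, D, E — cost 5×14 + 10×5 + 10×2 = 140
  F-δ (cap 23, load 17): A, C — cost 6×6 + 11×4 = 80
  Shipping 220, fixed 182 → total 402.
  Any other capacity-feasible assignment to {F-α, F-δ} ships for at least 220.
Compare {F-α, F-β, F-δ}: its best feasible assignment gives total 431.
Compare {F-α, F-β}: its best feasible assignment gives total 473.
Every other set of open sites that can feasibly serve all demand totals ≥ 431 even under its best assignment. Minimum: 402.

402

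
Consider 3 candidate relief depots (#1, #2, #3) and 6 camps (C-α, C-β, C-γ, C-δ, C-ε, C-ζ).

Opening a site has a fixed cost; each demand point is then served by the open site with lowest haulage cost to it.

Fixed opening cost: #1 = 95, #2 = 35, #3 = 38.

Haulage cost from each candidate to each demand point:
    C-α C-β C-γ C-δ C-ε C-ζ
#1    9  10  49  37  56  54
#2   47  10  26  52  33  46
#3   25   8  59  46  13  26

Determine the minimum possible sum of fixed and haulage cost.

Open {#3}: assign each demand point to its cheapest open site.
  C-α→#3 25, C-β→#3 8, C-γ→#3 59, C-δ→#3 46, C-ε→#3 13, C-ζ→#3 26
  haulage cost 177, fixed 38 → total 215.
Compare {#2, #3}: haulage cost 144 + fixed 73 = 217.
Compare {#2}: haulage cost 214 + fixed 35 = 249.
Compare {#1, #3}: haulage cost 142 + fixed 133 = 275.
All other subsets cost ≥ 217. Minimum total cost: 215.

215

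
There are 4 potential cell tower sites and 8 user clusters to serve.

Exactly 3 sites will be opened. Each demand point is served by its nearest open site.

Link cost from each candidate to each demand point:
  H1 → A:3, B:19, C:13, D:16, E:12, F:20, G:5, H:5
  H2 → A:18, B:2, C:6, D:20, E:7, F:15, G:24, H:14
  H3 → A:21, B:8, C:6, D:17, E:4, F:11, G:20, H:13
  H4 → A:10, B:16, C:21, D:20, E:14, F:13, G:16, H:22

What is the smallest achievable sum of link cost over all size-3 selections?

52

Open {H1, H2, H3}.
  A→H1 3, B→H2 2, C→H2 6, D→H1 16, E→H3 4, F→H3 11, G→H1 5, H→H1 5  ⇒ total 52.
Compare {H1, H2, H4}: total 57.
Compare {H1, H3, H4}: total 58.
No size-3 selection does better; minimum is 52.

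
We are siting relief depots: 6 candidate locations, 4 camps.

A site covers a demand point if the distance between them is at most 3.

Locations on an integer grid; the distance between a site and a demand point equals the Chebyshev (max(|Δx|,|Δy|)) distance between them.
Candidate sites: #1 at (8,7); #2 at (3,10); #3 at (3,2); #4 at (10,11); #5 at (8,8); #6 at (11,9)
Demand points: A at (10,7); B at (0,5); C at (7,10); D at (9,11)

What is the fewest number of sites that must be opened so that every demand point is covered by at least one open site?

2

Coverage sets (demand points within 3 of each site):
  #1: {A, C}
  #2: {}
  #3: {B}
  #4: {C, D}
  #5: {A, C, D}
  #6: {A, D}
No single site covers all 4 demand points.
But {#3, #5} covers everything, so the minimum is 2.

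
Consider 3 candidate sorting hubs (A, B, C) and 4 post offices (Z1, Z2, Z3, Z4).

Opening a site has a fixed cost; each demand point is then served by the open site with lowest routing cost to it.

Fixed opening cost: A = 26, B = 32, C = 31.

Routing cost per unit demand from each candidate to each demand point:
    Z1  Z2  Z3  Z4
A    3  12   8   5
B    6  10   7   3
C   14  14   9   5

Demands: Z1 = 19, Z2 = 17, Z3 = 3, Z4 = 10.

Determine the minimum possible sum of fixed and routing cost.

Open {A, B}: assign each demand point to its cheapest open site.
  Z1→A 19×3=57, Z2→B 17×10=170, Z3→B 3×7=21, Z4→B 10×3=30
  routing cost 278, fixed 58 → total 336.
Compare {A}: routing cost 335 + fixed 26 = 361.
Compare {B}: routing cost 335 + fixed 32 = 367.
Compare {A, B, C}: routing cost 278 + fixed 89 = 367.
All other subsets cost ≥ 361. Minimum total cost: 336.

336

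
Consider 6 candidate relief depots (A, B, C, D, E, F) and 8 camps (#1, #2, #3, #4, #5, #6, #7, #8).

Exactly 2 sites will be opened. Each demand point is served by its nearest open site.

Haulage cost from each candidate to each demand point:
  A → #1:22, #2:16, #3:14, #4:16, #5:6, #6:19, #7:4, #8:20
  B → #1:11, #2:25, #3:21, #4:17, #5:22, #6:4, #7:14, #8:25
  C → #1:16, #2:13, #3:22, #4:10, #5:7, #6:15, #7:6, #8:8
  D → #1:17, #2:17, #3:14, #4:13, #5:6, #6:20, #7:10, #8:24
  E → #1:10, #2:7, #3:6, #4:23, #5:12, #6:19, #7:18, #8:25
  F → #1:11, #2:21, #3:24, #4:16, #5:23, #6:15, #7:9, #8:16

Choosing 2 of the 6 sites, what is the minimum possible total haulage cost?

69

Open {C, E}.
  #1→E 10, #2→E 7, #3→E 6, #4→C 10, #5→C 7, #6→C 15, #7→C 6, #8→C 8  ⇒ total 69.
Compare {B, C}: total 80.
Compare {A, C}: total 86.
No size-2 selection does better; minimum is 69.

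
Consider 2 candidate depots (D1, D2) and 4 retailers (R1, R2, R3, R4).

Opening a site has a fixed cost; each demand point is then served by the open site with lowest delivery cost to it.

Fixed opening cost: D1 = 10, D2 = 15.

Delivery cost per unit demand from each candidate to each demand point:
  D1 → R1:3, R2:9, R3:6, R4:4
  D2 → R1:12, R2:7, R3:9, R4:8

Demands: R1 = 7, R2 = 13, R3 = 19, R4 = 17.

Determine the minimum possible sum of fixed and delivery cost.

Open {D1, D2}: assign each demand point to its cheapest open site.
  R1→D1 7×3=21, R2→D2 13×7=91, R3→D1 19×6=114, R4→D1 17×4=68
  delivery cost 294, fixed 25 → total 319.
Compare {D1}: delivery cost 320 + fixed 10 = 330.
Compare {D2}: delivery cost 482 + fixed 15 = 497.

319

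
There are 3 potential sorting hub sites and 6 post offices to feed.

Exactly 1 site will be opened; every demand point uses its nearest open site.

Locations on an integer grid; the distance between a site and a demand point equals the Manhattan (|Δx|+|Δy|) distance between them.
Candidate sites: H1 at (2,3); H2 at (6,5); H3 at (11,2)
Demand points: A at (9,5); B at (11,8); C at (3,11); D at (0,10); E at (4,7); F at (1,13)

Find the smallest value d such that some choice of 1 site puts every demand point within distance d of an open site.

Open {H2}.
  Farthest demand point is F at distance 13 (to H2); all others are ≤ 13.
With {H1} the worst case is 14.
With {H3} the worst case is 21.
No size-1 selection achieves below 13.

13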